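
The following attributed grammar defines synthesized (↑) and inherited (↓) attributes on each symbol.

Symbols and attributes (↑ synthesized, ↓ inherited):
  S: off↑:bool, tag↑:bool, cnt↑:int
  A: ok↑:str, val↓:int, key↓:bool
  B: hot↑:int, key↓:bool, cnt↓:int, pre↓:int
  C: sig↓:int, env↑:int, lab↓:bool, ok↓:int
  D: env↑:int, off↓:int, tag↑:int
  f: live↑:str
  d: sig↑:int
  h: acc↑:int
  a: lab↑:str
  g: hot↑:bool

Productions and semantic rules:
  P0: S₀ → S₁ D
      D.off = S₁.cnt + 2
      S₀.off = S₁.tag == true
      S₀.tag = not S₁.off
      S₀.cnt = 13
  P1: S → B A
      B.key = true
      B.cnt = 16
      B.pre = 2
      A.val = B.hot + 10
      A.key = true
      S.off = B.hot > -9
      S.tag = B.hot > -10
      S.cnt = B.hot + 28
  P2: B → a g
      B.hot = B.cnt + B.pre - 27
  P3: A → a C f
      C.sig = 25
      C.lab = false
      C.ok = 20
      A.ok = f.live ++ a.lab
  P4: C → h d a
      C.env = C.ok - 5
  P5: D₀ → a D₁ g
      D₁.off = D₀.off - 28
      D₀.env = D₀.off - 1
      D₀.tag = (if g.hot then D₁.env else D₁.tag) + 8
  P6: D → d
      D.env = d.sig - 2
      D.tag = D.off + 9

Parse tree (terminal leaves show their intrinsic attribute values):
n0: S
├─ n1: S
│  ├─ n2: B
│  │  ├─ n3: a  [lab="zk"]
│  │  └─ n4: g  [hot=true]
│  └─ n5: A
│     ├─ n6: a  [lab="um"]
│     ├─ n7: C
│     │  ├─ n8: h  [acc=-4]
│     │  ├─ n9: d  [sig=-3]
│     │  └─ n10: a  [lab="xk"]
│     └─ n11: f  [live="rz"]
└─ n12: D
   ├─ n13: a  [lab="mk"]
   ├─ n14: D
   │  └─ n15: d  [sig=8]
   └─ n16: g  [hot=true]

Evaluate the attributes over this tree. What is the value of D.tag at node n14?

1. n2.key = true  [true]
2. n2.cnt = 16  [16]
3. n2.pre = 2  [2]
4. n3.lab = "zk"  [terminal]
5. n4.hot = true  [terminal]
6. n2.hot = -9  [B.cnt + B.pre - 27]
7. n5.val = 1  [B.hot + 10]
8. n5.key = true  [true]
9. n6.lab = "um"  [terminal]
10. n7.sig = 25  [25]
11. n7.lab = false  [false]
12. n7.ok = 20  [20]
13. n8.acc = -4  [terminal]
14. n9.sig = -3  [terminal]
15. n10.lab = "xk"  [terminal]
16. n7.env = 15  [C.ok - 5]
17. n11.live = "rz"  [terminal]
18. n5.ok = "rzum"  [f.live ++ a.lab]
19. n1.off = false  [B.hot > -9]
20. n1.tag = true  [B.hot > -10]
21. n1.cnt = 19  [B.hot + 28]
22. n12.off = 21  [S₁.cnt + 2]
23. n13.lab = "mk"  [terminal]
24. n14.off = -7  [D₀.off - 28]
25. n15.sig = 8  [terminal]
26. n14.env = 6  [d.sig - 2]
27. n14.tag = 2  [D.off + 9]
28. n16.hot = true  [terminal]
29. n12.env = 20  [D₀.off - 1]
30. n12.tag = 14  [(if g.hot then D₁.env else D₁.tag) + 8]
31. n0.off = true  [S₁.tag == true]
32. n0.tag = true  [not S₁.off]
33. n0.cnt = 13  [13]

2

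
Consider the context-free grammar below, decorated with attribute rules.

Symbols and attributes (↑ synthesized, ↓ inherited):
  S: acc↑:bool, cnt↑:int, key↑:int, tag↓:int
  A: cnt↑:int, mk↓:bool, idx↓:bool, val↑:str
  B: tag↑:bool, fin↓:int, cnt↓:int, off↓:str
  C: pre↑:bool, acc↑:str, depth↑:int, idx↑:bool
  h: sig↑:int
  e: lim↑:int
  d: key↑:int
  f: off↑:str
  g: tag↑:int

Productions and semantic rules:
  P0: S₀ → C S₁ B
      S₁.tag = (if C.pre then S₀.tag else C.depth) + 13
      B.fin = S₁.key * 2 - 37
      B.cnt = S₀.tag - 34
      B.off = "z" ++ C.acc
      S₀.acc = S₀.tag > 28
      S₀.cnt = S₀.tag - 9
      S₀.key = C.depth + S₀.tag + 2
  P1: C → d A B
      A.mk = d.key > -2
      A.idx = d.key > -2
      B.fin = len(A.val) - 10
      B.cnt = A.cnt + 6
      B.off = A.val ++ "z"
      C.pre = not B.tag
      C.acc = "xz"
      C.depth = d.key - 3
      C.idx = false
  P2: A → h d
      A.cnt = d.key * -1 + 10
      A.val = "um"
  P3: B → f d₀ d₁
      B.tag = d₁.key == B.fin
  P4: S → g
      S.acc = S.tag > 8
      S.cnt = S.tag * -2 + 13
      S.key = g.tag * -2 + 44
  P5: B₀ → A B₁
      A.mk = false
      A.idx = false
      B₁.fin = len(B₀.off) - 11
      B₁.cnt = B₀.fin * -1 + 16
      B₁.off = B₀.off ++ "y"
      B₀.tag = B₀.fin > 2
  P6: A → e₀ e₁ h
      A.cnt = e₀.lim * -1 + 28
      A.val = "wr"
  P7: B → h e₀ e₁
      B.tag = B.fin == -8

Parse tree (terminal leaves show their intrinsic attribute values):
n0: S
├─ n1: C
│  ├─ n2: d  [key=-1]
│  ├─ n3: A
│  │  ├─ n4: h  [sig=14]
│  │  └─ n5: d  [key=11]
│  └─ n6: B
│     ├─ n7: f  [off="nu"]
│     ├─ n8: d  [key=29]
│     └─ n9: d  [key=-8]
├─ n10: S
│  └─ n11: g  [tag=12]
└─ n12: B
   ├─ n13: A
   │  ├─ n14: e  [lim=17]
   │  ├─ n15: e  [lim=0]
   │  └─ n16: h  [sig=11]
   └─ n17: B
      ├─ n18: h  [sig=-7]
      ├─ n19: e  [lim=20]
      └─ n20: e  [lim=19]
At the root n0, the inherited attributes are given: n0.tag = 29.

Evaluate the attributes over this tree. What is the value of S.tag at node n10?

1. n0.tag = 29  [given at root]
2. n2.key = -1  [terminal]
3. n3.mk = true  [d.key > -2]
4. n3.idx = true  [d.key > -2]
5. n4.sig = 14  [terminal]
6. n5.key = 11  [terminal]
7. n3.cnt = -1  [d.key * -1 + 10]
8. n3.val = "um"  ["um"]
9. n6.fin = -8  [len(A.val) - 10]
10. n6.cnt = 5  [A.cnt + 6]
11. n6.off = "umz"  [A.val ++ "z"]
12. n7.off = "nu"  [terminal]
13. n8.key = 29  [terminal]
14. n9.key = -8  [terminal]
15. n6.tag = true  [d₁.key == B.fin]
16. n1.pre = false  [not B.tag]
17. n1.acc = "xz"  ["xz"]
18. n1.depth = -4  [d.key - 3]
19. n1.idx = false  [false]
20. n10.tag = 9  [(if C.pre then S₀.tag else C.depth) + 13]
21. n11.tag = 12  [terminal]
22. n10.acc = true  [S.tag > 8]
23. n10.cnt = -5  [S.tag * -2 + 13]
24. n10.key = 20  [g.tag * -2 + 44]
25. n12.fin = 3  [S₁.key * 2 - 37]
26. n12.cnt = -5  [S₀.tag - 34]
27. n12.off = "zxz"  ["z" ++ C.acc]
28. n13.mk = false  [false]
29. n13.idx = false  [false]
30. n14.lim = 17  [terminal]
31. n15.lim = 0  [terminal]
32. n16.sig = 11  [terminal]
33. n13.cnt = 11  [e₀.lim * -1 + 28]
34. n13.val = "wr"  ["wr"]
35. n17.fin = -8  [len(B₀.off) - 11]
36. n17.cnt = 13  [B₀.fin * -1 + 16]
37. n17.off = "zxzy"  [B₀.off ++ "y"]
38. n18.sig = -7  [terminal]
39. n19.lim = 20  [terminal]
40. n20.lim = 19  [terminal]
41. n17.tag = true  [B.fin == -8]
42. n12.tag = true  [B₀.fin > 2]
43. n0.acc = true  [S₀.tag > 28]
44. n0.cnt = 20  [S₀.tag - 9]
45. n0.key = 27  [C.depth + S₀.tag + 2]

9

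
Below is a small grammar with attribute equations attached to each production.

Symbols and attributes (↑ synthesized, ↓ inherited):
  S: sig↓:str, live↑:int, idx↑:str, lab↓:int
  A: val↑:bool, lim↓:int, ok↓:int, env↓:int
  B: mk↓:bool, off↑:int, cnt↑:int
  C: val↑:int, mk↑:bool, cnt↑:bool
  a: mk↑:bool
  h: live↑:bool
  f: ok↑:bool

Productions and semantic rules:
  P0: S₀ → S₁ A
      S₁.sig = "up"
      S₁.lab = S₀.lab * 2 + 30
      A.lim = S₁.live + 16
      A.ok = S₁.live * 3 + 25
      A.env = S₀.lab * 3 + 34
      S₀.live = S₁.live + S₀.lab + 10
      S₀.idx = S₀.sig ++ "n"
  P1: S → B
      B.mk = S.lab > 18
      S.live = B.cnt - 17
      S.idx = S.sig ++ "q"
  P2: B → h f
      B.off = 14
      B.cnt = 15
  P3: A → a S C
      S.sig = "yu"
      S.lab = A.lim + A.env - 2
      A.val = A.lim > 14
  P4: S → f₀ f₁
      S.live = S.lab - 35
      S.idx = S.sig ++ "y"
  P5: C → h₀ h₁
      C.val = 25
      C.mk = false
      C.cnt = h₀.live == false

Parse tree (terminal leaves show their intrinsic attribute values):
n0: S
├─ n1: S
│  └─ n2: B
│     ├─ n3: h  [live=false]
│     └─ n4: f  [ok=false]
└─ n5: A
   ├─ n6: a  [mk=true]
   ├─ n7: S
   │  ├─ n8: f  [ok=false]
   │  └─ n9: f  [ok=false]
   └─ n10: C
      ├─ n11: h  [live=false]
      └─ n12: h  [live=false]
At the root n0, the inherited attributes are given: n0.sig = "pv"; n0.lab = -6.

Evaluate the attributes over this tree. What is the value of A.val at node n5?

1. n0.sig = "pv"  [given at root]
2. n0.lab = -6  [given at root]
3. n1.sig = "up"  ["up"]
4. n1.lab = 18  [S₀.lab * 2 + 30]
5. n2.mk = false  [S.lab > 18]
6. n3.live = false  [terminal]
7. n4.ok = false  [terminal]
8. n2.off = 14  [14]
9. n2.cnt = 15  [15]
10. n1.live = -2  [B.cnt - 17]
11. n1.idx = "upq"  [S.sig ++ "q"]
12. n5.lim = 14  [S₁.live + 16]
13. n5.ok = 19  [S₁.live * 3 + 25]
14. n5.env = 16  [S₀.lab * 3 + 34]
15. n6.mk = true  [terminal]
16. n7.sig = "yu"  ["yu"]
17. n7.lab = 28  [A.lim + A.env - 2]
18. n8.ok = false  [terminal]
19. n9.ok = false  [terminal]
20. n7.live = -7  [S.lab - 35]
21. n7.idx = "yuy"  [S.sig ++ "y"]
22. n11.live = false  [terminal]
23. n12.live = false  [terminal]
24. n10.val = 25  [25]
25. n10.mk = false  [false]
26. n10.cnt = true  [h₀.live == false]
27. n5.val = false  [A.lim > 14]
28. n0.live = 2  [S₁.live + S₀.lab + 10]
29. n0.idx = "pvn"  [S₀.sig ++ "n"]

false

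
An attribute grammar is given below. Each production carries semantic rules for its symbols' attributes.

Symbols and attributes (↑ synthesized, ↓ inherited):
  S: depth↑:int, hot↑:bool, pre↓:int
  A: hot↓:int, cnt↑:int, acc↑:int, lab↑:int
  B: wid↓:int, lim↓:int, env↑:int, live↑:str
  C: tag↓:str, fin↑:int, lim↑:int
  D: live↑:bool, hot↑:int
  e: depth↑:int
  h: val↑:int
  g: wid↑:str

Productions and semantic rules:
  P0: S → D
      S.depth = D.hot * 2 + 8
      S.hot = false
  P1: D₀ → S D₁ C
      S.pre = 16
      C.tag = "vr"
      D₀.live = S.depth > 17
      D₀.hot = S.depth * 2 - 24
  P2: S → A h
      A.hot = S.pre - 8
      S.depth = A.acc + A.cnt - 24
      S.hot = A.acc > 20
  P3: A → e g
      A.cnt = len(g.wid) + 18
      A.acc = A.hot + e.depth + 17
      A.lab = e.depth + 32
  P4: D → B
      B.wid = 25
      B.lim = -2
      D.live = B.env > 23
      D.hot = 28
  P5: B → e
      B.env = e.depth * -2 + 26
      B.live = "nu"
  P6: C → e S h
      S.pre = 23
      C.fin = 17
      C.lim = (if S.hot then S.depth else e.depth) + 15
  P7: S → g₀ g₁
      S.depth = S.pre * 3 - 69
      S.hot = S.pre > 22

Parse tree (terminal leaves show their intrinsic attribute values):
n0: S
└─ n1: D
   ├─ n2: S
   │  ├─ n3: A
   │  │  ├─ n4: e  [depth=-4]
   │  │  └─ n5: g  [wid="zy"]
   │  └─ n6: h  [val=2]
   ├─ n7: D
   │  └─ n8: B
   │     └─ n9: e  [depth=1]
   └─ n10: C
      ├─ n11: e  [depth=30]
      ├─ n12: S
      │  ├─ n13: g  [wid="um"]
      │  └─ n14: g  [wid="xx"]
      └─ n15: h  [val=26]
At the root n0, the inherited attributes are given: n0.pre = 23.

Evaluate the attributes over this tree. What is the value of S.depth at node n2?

1. n0.pre = 23  [given at root]
2. n2.pre = 16  [16]
3. n3.hot = 8  [S.pre - 8]
4. n4.depth = -4  [terminal]
5. n5.wid = "zy"  [terminal]
6. n3.cnt = 20  [len(g.wid) + 18]
7. n3.acc = 21  [A.hot + e.depth + 17]
8. n3.lab = 28  [e.depth + 32]
9. n6.val = 2  [terminal]
10. n2.depth = 17  [A.acc + A.cnt - 24]
11. n2.hot = true  [A.acc > 20]
12. n8.wid = 25  [25]
13. n8.lim = -2  [-2]
14. n9.depth = 1  [terminal]
15. n8.env = 24  [e.depth * -2 + 26]
16. n8.live = "nu"  ["nu"]
17. n7.live = true  [B.env > 23]
18. n7.hot = 28  [28]
19. n10.tag = "vr"  ["vr"]
20. n11.depth = 30  [terminal]
21. n12.pre = 23  [23]
22. n13.wid = "um"  [terminal]
23. n14.wid = "xx"  [terminal]
24. n12.depth = 0  [S.pre * 3 - 69]
25. n12.hot = true  [S.pre > 22]
26. n15.val = 26  [terminal]
27. n10.fin = 17  [17]
28. n10.lim = 15  [(if S.hot then S.depth else e.depth) + 15]
29. n1.live = false  [S.depth > 17]
30. n1.hot = 10  [S.depth * 2 - 24]
31. n0.depth = 28  [D.hot * 2 + 8]
32. n0.hot = false  [false]

17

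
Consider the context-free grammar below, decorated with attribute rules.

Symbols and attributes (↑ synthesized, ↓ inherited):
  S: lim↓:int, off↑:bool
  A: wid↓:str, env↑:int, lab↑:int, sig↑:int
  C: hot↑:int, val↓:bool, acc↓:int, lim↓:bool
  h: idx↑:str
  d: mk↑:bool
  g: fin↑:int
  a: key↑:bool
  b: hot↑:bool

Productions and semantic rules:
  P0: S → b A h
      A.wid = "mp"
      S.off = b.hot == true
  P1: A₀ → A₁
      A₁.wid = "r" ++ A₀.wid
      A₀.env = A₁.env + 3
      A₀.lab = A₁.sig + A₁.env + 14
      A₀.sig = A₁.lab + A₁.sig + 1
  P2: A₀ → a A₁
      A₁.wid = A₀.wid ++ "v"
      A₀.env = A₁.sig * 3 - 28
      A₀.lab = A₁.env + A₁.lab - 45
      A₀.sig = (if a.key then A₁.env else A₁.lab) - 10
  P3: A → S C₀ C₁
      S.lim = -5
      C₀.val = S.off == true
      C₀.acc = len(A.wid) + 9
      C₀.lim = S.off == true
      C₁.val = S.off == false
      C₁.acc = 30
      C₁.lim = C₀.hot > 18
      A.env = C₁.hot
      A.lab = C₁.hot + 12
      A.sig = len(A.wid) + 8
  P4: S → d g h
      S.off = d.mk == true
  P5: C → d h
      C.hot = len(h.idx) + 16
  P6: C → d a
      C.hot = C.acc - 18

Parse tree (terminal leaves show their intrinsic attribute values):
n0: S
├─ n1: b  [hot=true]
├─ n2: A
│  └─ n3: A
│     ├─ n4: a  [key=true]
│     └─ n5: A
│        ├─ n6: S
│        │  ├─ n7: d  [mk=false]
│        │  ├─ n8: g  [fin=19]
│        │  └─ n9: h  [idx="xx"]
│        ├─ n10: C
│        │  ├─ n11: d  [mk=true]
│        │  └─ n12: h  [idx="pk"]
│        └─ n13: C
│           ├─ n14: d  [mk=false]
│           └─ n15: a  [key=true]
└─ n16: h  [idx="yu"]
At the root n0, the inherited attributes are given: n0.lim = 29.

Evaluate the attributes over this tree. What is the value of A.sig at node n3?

1. n0.lim = 29  [given at root]
2. n1.hot = true  [terminal]
3. n2.wid = "mp"  ["mp"]
4. n3.wid = "rmp"  ["r" ++ A₀.wid]
5. n4.key = true  [terminal]
6. n5.wid = "rmpv"  [A₀.wid ++ "v"]
7. n6.lim = -5  [-5]
8. n7.mk = false  [terminal]
9. n8.fin = 19  [terminal]
10. n9.idx = "xx"  [terminal]
11. n6.off = false  [d.mk == true]
12. n10.val = false  [S.off == true]
13. n10.acc = 13  [len(A.wid) + 9]
14. n10.lim = false  [S.off == true]
15. n11.mk = true  [terminal]
16. n12.idx = "pk"  [terminal]
17. n10.hot = 18  [len(h.idx) + 16]
18. n13.val = true  [S.off == false]
19. n13.acc = 30  [30]
20. n13.lim = false  [C₀.hot > 18]
21. n14.mk = false  [terminal]
22. n15.key = true  [terminal]
23. n13.hot = 12  [C.acc - 18]
24. n5.env = 12  [C₁.hot]
25. n5.lab = 24  [C₁.hot + 12]
26. n5.sig = 12  [len(A.wid) + 8]
27. n3.env = 8  [A₁.sig * 3 - 28]
28. n3.lab = -9  [A₁.env + A₁.lab - 45]
29. n3.sig = 2  [(if a.key then A₁.env else A₁.lab) - 10]
30. n2.env = 11  [A₁.env + 3]
31. n2.lab = 24  [A₁.sig + A₁.env + 14]
32. n2.sig = -6  [A₁.lab + A₁.sig + 1]
33. n16.idx = "yu"  [terminal]
34. n0.off = true  [b.hot == true]

2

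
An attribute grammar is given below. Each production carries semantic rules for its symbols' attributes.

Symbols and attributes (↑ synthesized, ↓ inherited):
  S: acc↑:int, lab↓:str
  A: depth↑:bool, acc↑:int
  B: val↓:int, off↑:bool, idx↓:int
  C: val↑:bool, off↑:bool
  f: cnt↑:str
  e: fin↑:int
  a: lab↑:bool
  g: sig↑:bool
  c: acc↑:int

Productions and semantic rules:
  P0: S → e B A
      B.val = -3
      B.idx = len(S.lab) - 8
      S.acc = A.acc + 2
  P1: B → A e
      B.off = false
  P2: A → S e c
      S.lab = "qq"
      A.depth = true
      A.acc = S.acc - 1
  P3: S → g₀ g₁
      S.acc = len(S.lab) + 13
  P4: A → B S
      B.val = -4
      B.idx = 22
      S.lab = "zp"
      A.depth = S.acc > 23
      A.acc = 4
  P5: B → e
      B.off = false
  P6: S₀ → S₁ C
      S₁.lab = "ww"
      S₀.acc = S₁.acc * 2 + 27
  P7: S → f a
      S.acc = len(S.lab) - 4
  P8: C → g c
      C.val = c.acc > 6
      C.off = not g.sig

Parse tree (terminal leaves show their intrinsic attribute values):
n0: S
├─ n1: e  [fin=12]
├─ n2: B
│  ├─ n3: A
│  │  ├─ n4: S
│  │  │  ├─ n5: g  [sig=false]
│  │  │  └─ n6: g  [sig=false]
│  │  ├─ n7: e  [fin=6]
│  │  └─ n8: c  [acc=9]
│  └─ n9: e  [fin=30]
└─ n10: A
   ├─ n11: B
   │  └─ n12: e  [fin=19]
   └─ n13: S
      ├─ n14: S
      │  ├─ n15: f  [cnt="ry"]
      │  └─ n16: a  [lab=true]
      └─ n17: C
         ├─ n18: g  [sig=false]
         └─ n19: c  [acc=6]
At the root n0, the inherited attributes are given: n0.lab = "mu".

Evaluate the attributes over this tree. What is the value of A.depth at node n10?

1. n0.lab = "mu"  [given at root]
2. n1.fin = 12  [terminal]
3. n2.val = -3  [-3]
4. n2.idx = -6  [len(S.lab) - 8]
5. n4.lab = "qq"  ["qq"]
6. n5.sig = false  [terminal]
7. n6.sig = false  [terminal]
8. n4.acc = 15  [len(S.lab) + 13]
9. n7.fin = 6  [terminal]
10. n8.acc = 9  [terminal]
11. n3.depth = true  [true]
12. n3.acc = 14  [S.acc - 1]
13. n9.fin = 30  [terminal]
14. n2.off = false  [false]
15. n11.val = -4  [-4]
16. n11.idx = 22  [22]
17. n12.fin = 19  [terminal]
18. n11.off = false  [false]
19. n13.lab = "zp"  ["zp"]
20. n14.lab = "ww"  ["ww"]
21. n15.cnt = "ry"  [terminal]
22. n16.lab = true  [terminal]
23. n14.acc = -2  [len(S.lab) - 4]
24. n18.sig = false  [terminal]
25. n19.acc = 6  [terminal]
26. n17.val = false  [c.acc > 6]
27. n17.off = true  [not g.sig]
28. n13.acc = 23  [S₁.acc * 2 + 27]
29. n10.depth = false  [S.acc > 23]
30. n10.acc = 4  [4]
31. n0.acc = 6  [A.acc + 2]

false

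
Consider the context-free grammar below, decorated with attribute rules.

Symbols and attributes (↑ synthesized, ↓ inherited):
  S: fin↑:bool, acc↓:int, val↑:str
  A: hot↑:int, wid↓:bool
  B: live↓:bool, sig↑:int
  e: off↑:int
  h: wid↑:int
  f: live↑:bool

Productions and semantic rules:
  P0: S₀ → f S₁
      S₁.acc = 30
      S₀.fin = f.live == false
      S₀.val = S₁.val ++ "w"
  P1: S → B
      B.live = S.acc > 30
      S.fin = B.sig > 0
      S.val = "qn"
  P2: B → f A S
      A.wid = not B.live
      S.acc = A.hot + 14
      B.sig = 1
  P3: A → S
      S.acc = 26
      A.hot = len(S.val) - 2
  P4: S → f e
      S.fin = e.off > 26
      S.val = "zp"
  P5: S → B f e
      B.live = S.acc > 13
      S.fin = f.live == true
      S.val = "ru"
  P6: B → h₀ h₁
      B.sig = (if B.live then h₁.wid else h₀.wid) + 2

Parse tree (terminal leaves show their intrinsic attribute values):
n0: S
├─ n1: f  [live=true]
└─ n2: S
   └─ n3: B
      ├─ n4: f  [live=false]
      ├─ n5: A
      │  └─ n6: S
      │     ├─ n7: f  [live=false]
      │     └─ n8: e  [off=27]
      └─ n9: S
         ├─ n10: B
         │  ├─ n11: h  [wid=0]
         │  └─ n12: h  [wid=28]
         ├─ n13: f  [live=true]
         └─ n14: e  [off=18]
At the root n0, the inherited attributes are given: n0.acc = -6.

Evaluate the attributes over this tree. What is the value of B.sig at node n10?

30

1. n0.acc = -6  [given at root]
2. n1.live = true  [terminal]
3. n2.acc = 30  [30]
4. n3.live = false  [S.acc > 30]
5. n4.live = false  [terminal]
6. n5.wid = true  [not B.live]
7. n6.acc = 26  [26]
8. n7.live = false  [terminal]
9. n8.off = 27  [terminal]
10. n6.fin = true  [e.off > 26]
11. n6.val = "zp"  ["zp"]
12. n5.hot = 0  [len(S.val) - 2]
13. n9.acc = 14  [A.hot + 14]
14. n10.live = true  [S.acc > 13]
15. n11.wid = 0  [terminal]
16. n12.wid = 28  [terminal]
17. n10.sig = 30  [(if B.live then h₁.wid else h₀.wid) + 2]
18. n13.live = true  [terminal]
19. n14.off = 18  [terminal]
20. n9.fin = true  [f.live == true]
21. n9.val = "ru"  ["ru"]
22. n3.sig = 1  [1]
23. n2.fin = true  [B.sig > 0]
24. n2.val = "qn"  ["qn"]
25. n0.fin = false  [f.live == false]
26. n0.val = "qnw"  [S₁.val ++ "w"]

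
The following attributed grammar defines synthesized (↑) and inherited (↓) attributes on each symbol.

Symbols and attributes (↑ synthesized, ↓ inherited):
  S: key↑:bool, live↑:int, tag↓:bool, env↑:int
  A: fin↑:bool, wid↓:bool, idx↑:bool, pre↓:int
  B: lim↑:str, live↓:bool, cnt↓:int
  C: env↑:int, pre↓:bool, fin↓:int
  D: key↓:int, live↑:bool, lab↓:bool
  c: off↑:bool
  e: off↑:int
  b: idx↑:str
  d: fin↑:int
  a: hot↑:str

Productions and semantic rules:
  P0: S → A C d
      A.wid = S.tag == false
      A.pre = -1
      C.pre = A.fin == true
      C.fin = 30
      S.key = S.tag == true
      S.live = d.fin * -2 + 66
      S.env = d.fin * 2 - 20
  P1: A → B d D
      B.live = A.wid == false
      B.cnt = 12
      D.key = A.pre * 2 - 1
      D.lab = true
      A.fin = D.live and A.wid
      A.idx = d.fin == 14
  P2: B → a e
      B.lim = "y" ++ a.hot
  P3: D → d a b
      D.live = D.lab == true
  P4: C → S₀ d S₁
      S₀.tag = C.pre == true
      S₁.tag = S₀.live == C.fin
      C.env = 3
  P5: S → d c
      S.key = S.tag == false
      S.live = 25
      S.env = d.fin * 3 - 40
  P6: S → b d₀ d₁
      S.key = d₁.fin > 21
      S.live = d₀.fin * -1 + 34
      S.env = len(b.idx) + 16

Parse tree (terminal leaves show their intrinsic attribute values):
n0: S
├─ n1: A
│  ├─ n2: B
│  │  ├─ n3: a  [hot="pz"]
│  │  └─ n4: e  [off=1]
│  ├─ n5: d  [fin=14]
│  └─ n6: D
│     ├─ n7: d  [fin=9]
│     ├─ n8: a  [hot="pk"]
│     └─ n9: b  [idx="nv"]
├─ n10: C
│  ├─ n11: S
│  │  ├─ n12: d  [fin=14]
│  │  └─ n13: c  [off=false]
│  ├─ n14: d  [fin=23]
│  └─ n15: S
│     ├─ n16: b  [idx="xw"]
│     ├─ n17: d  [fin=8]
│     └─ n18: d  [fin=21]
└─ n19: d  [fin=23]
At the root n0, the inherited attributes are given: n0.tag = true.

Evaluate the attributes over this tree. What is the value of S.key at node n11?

1. n0.tag = true  [given at root]
2. n1.wid = false  [S.tag == false]
3. n1.pre = -1  [-1]
4. n2.live = true  [A.wid == false]
5. n2.cnt = 12  [12]
6. n3.hot = "pz"  [terminal]
7. n4.off = 1  [terminal]
8. n2.lim = "ypz"  ["y" ++ a.hot]
9. n5.fin = 14  [terminal]
10. n6.key = -3  [A.pre * 2 - 1]
11. n6.lab = true  [true]
12. n7.fin = 9  [terminal]
13. n8.hot = "pk"  [terminal]
14. n9.idx = "nv"  [terminal]
15. n6.live = true  [D.lab == true]
16. n1.fin = false  [D.live and A.wid]
17. n1.idx = true  [d.fin == 14]
18. n10.pre = false  [A.fin == true]
19. n10.fin = 30  [30]
20. n11.tag = false  [C.pre == true]
21. n12.fin = 14  [terminal]
22. n13.off = false  [terminal]
23. n11.key = true  [S.tag == false]
24. n11.live = 25  [25]
25. n11.env = 2  [d.fin * 3 - 40]
26. n14.fin = 23  [terminal]
27. n15.tag = false  [S₀.live == C.fin]
28. n16.idx = "xw"  [terminal]
29. n17.fin = 8  [terminal]
30. n18.fin = 21  [terminal]
31. n15.key = false  [d₁.fin > 21]
32. n15.live = 26  [d₀.fin * -1 + 34]
33. n15.env = 18  [len(b.idx) + 16]
34. n10.env = 3  [3]
35. n19.fin = 23  [terminal]
36. n0.key = true  [S.tag == true]
37. n0.live = 20  [d.fin * -2 + 66]
38. n0.env = 26  [d.fin * 2 - 20]

true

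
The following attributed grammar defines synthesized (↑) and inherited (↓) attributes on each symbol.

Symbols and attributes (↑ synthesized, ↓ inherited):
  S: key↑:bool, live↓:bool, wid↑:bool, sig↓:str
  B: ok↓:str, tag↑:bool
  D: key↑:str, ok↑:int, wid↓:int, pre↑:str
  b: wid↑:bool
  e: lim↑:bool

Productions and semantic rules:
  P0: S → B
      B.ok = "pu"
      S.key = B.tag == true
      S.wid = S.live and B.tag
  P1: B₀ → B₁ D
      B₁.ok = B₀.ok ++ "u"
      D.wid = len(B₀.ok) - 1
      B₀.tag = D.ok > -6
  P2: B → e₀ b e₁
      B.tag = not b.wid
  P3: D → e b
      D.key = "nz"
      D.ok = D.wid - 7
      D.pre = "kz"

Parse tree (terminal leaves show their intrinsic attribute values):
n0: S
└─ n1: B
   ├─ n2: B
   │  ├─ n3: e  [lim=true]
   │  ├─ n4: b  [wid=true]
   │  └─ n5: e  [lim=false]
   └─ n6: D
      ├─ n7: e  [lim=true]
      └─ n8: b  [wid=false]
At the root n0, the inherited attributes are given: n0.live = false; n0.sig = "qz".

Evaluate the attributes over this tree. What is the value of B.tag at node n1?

false

1. n0.live = false  [given at root]
2. n0.sig = "qz"  [given at root]
3. n1.ok = "pu"  ["pu"]
4. n2.ok = "puu"  [B₀.ok ++ "u"]
5. n3.lim = true  [terminal]
6. n4.wid = true  [terminal]
7. n5.lim = false  [terminal]
8. n2.tag = false  [not b.wid]
9. n6.wid = 1  [len(B₀.ok) - 1]
10. n7.lim = true  [terminal]
11. n8.wid = false  [terminal]
12. n6.key = "nz"  ["nz"]
13. n6.ok = -6  [D.wid - 7]
14. n6.pre = "kz"  ["kz"]
15. n1.tag = false  [D.ok > -6]
16. n0.key = false  [B.tag == true]
17. n0.wid = false  [S.live and B.tag]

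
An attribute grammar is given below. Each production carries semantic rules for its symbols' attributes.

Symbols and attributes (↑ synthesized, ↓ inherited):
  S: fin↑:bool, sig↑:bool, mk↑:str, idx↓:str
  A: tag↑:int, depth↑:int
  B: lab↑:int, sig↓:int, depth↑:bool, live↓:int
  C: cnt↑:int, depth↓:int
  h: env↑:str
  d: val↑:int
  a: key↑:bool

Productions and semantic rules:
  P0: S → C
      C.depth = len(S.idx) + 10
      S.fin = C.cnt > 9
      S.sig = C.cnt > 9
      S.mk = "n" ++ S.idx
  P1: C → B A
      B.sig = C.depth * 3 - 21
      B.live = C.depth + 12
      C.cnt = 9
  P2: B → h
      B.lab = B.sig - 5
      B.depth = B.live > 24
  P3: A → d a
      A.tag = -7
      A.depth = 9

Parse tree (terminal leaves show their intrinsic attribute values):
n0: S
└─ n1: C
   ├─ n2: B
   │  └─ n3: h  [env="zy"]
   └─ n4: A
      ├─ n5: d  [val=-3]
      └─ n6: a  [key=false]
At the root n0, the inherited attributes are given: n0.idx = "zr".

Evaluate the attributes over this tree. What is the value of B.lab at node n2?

10

1. n0.idx = "zr"  [given at root]
2. n1.depth = 12  [len(S.idx) + 10]
3. n2.sig = 15  [C.depth * 3 - 21]
4. n2.live = 24  [C.depth + 12]
5. n3.env = "zy"  [terminal]
6. n2.lab = 10  [B.sig - 5]
7. n2.depth = false  [B.live > 24]
8. n5.val = -3  [terminal]
9. n6.key = false  [terminal]
10. n4.tag = -7  [-7]
11. n4.depth = 9  [9]
12. n1.cnt = 9  [9]
13. n0.fin = false  [C.cnt > 9]
14. n0.sig = false  [C.cnt > 9]
15. n0.mk = "nzr"  ["n" ++ S.idx]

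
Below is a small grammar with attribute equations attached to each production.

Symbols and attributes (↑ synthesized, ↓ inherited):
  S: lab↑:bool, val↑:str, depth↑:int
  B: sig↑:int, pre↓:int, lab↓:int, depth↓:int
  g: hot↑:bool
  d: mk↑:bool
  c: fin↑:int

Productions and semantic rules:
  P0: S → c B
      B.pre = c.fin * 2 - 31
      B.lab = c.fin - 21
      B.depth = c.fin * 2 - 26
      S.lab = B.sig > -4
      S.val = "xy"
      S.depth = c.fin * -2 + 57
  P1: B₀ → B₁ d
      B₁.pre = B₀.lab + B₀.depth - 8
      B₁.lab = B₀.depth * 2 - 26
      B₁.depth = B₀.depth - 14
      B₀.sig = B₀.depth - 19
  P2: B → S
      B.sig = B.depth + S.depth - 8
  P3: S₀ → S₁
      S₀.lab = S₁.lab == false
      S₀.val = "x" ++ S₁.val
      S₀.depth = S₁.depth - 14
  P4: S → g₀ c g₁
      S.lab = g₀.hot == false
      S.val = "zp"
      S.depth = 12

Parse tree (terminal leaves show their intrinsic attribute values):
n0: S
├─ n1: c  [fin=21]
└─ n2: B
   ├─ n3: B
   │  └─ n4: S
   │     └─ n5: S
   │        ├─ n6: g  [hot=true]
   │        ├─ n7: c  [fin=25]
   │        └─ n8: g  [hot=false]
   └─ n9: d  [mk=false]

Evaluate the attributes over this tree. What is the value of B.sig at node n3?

1. n1.fin = 21  [terminal]
2. n2.pre = 11  [c.fin * 2 - 31]
3. n2.lab = 0  [c.fin - 21]
4. n2.depth = 16  [c.fin * 2 - 26]
5. n3.pre = 8  [B₀.lab + B₀.depth - 8]
6. n3.lab = 6  [B₀.depth * 2 - 26]
7. n3.depth = 2  [B₀.depth - 14]
8. n6.hot = true  [terminal]
9. n7.fin = 25  [terminal]
10. n8.hot = false  [terminal]
11. n5.lab = false  [g₀.hot == false]
12. n5.val = "zp"  ["zp"]
13. n5.depth = 12  [12]
14. n4.lab = true  [S₁.lab == false]
15. n4.val = "xzp"  ["x" ++ S₁.val]
16. n4.depth = -2  [S₁.depth - 14]
17. n3.sig = -8  [B.depth + S.depth - 8]
18. n9.mk = false  [terminal]
19. n2.sig = -3  [B₀.depth - 19]
20. n0.lab = true  [B.sig > -4]
21. n0.val = "xy"  ["xy"]
22. n0.depth = 15  [c.fin * -2 + 57]

-8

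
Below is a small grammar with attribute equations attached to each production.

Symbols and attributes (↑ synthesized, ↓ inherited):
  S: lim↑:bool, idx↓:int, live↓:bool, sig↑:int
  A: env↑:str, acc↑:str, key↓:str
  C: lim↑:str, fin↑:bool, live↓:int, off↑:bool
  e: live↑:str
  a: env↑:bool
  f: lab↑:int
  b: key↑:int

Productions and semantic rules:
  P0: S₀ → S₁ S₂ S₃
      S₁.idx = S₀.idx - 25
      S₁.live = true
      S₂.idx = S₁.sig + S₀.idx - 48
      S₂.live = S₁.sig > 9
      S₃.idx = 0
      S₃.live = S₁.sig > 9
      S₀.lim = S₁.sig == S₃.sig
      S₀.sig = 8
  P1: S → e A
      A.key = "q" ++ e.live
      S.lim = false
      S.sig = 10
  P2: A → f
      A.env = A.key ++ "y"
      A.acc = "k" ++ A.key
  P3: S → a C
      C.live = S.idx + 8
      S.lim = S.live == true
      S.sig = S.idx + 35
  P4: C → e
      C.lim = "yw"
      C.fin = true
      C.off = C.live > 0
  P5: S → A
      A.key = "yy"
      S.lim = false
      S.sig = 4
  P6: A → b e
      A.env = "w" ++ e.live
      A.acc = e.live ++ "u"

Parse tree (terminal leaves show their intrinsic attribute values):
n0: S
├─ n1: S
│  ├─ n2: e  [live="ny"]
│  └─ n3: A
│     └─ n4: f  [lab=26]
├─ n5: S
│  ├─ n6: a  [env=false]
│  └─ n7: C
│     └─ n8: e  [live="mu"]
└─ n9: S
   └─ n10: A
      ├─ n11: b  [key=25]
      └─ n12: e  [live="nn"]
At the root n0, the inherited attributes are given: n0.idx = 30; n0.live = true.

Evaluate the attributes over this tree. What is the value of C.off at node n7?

false

1. n0.idx = 30  [given at root]
2. n0.live = true  [given at root]
3. n1.idx = 5  [S₀.idx - 25]
4. n1.live = true  [true]
5. n2.live = "ny"  [terminal]
6. n3.key = "qny"  ["q" ++ e.live]
7. n4.lab = 26  [terminal]
8. n3.env = "qnyy"  [A.key ++ "y"]
9. n3.acc = "kqny"  ["k" ++ A.key]
10. n1.lim = false  [false]
11. n1.sig = 10  [10]
12. n5.idx = -8  [S₁.sig + S₀.idx - 48]
13. n5.live = true  [S₁.sig > 9]
14. n6.env = false  [terminal]
15. n7.live = 0  [S.idx + 8]
16. n8.live = "mu"  [terminal]
17. n7.lim = "yw"  ["yw"]
18. n7.fin = true  [true]
19. n7.off = false  [C.live > 0]
20. n5.lim = true  [S.live == true]
21. n5.sig = 27  [S.idx + 35]
22. n9.idx = 0  [0]
23. n9.live = true  [S₁.sig > 9]
24. n10.key = "yy"  ["yy"]
25. n11.key = 25  [terminal]
26. n12.live = "nn"  [terminal]
27. n10.env = "wnn"  ["w" ++ e.live]
28. n10.acc = "nnu"  [e.live ++ "u"]
29. n9.lim = false  [false]
30. n9.sig = 4  [4]
31. n0.lim = false  [S₁.sig == S₃.sig]
32. n0.sig = 8  [8]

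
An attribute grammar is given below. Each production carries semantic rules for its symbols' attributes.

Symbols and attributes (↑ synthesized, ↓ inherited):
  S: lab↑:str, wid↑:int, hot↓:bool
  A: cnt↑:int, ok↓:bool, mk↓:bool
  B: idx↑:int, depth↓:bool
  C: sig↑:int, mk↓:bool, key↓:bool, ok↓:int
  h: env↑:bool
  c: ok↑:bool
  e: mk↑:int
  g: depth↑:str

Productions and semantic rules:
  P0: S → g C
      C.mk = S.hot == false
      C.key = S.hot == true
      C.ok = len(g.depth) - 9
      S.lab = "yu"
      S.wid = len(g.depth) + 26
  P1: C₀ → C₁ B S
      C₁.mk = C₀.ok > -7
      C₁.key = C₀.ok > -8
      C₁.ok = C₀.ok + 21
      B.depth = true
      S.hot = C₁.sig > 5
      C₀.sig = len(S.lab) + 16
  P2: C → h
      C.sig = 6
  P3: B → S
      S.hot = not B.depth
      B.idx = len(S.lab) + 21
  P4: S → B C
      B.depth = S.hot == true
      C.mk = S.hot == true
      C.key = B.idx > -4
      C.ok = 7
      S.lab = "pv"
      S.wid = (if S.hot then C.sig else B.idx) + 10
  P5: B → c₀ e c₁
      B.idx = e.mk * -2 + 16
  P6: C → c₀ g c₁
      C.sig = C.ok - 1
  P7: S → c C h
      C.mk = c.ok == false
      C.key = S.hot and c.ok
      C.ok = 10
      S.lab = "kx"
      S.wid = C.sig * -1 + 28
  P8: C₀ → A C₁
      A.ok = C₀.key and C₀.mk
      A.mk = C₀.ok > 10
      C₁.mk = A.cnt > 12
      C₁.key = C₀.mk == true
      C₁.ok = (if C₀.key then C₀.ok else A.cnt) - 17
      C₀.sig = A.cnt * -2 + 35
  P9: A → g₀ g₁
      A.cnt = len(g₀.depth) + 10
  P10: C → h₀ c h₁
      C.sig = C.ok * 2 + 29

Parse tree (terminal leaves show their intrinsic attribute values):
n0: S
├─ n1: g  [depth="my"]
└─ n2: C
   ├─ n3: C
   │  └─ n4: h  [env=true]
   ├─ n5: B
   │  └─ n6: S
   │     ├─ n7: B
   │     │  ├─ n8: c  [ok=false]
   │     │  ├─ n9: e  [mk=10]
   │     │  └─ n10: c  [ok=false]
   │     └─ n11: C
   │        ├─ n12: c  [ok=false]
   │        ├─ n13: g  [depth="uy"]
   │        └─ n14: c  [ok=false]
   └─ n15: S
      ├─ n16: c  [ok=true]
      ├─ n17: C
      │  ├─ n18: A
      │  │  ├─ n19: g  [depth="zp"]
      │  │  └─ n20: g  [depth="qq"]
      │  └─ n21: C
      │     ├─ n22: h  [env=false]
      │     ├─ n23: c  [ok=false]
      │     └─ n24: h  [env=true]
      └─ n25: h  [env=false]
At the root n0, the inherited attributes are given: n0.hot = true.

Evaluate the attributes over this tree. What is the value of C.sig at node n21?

1. n0.hot = true  [given at root]
2. n1.depth = "my"  [terminal]
3. n2.mk = false  [S.hot == false]
4. n2.key = true  [S.hot == true]
5. n2.ok = -7  [len(g.depth) - 9]
6. n3.mk = false  [C₀.ok > -7]
7. n3.key = true  [C₀.ok > -8]
8. n3.ok = 14  [C₀.ok + 21]
9. n4.env = true  [terminal]
10. n3.sig = 6  [6]
11. n5.depth = true  [true]
12. n6.hot = false  [not B.depth]
13. n7.depth = false  [S.hot == true]
14. n8.ok = false  [terminal]
15. n9.mk = 10  [terminal]
16. n10.ok = false  [terminal]
17. n7.idx = -4  [e.mk * -2 + 16]
18. n11.mk = false  [S.hot == true]
19. n11.key = false  [B.idx > -4]
20. n11.ok = 7  [7]
21. n12.ok = false  [terminal]
22. n13.depth = "uy"  [terminal]
23. n14.ok = false  [terminal]
24. n11.sig = 6  [C.ok - 1]
25. n6.lab = "pv"  ["pv"]
26. n6.wid = 6  [(if S.hot then C.sig else B.idx) + 10]
27. n5.idx = 23  [len(S.lab) + 21]
28. n15.hot = true  [C₁.sig > 5]
29. n16.ok = true  [terminal]
30. n17.mk = false  [c.ok == false]
31. n17.key = true  [S.hot and c.ok]
32. n17.ok = 10  [10]
33. n18.ok = false  [C₀.key and C₀.mk]
34. n18.mk = false  [C₀.ok > 10]
35. n19.depth = "zp"  [terminal]
36. n20.depth = "qq"  [terminal]
37. n18.cnt = 12  [len(g₀.depth) + 10]
38. n21.mk = false  [A.cnt > 12]
39. n21.key = false  [C₀.mk == true]
40. n21.ok = -7  [(if C₀.key then C₀.ok else A.cnt) - 17]
41. n22.env = false  [terminal]
42. n23.ok = false  [terminal]
43. n24.env = true  [terminal]
44. n21.sig = 15  [C.ok * 2 + 29]
45. n17.sig = 11  [A.cnt * -2 + 35]
46. n25.env = false  [terminal]
47. n15.lab = "kx"  ["kx"]
48. n15.wid = 17  [C.sig * -1 + 28]
49. n2.sig = 18  [len(S.lab) + 16]
50. n0.lab = "yu"  ["yu"]
51. n0.wid = 28  [len(g.depth) + 26]

15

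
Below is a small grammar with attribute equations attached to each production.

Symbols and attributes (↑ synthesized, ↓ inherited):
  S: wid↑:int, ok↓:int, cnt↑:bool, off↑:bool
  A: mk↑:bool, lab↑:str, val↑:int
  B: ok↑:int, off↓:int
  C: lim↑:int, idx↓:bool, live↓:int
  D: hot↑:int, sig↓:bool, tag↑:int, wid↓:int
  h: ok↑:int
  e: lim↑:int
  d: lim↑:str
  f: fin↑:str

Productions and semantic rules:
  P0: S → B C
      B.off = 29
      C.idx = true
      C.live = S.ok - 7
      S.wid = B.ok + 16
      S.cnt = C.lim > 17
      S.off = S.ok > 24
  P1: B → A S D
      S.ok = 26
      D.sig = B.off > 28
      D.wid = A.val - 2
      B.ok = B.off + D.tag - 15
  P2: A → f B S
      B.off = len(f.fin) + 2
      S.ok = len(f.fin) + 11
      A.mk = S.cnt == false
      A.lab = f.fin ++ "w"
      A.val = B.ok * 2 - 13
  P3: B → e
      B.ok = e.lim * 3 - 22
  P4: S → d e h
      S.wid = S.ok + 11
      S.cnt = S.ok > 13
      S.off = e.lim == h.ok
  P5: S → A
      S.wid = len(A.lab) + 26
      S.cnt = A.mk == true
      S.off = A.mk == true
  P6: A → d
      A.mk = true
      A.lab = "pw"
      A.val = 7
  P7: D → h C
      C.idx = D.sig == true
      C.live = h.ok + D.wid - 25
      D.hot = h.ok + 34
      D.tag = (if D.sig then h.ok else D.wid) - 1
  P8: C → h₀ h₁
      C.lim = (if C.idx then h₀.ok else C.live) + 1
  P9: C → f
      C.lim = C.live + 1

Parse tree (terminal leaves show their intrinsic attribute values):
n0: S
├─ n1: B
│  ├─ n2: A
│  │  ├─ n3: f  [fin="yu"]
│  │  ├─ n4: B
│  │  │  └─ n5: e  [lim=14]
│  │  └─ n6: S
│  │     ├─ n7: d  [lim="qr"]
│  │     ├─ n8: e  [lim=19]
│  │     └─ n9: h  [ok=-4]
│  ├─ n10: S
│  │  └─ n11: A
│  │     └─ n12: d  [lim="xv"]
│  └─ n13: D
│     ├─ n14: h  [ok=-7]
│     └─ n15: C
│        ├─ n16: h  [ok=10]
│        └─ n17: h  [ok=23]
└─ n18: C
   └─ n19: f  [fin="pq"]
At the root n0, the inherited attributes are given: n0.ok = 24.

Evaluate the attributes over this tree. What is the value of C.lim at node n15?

11

1. n0.ok = 24  [given at root]
2. n1.off = 29  [29]
3. n3.fin = "yu"  [terminal]
4. n4.off = 4  [len(f.fin) + 2]
5. n5.lim = 14  [terminal]
6. n4.ok = 20  [e.lim * 3 - 22]
7. n6.ok = 13  [len(f.fin) + 11]
8. n7.lim = "qr"  [terminal]
9. n8.lim = 19  [terminal]
10. n9.ok = -4  [terminal]
11. n6.wid = 24  [S.ok + 11]
12. n6.cnt = false  [S.ok > 13]
13. n6.off = false  [e.lim == h.ok]
14. n2.mk = true  [S.cnt == false]
15. n2.lab = "yuw"  [f.fin ++ "w"]
16. n2.val = 27  [B.ok * 2 - 13]
17. n10.ok = 26  [26]
18. n12.lim = "xv"  [terminal]
19. n11.mk = true  [true]
20. n11.lab = "pw"  ["pw"]
21. n11.val = 7  [7]
22. n10.wid = 28  [len(A.lab) + 26]
23. n10.cnt = true  [A.mk == true]
24. n10.off = true  [A.mk == true]
25. n13.sig = true  [B.off > 28]
26. n13.wid = 25  [A.val - 2]
27. n14.ok = -7  [terminal]
28. n15.idx = true  [D.sig == true]
29. n15.live = -7  [h.ok + D.wid - 25]
30. n16.ok = 10  [terminal]
31. n17.ok = 23  [terminal]
32. n15.lim = 11  [(if C.idx then h₀.ok else C.live) + 1]
33. n13.hot = 27  [h.ok + 34]
34. n13.tag = -8  [(if D.sig then h.ok else D.wid) - 1]
35. n1.ok = 6  [B.off + D.tag - 15]
36. n18.idx = true  [true]
37. n18.live = 17  [S.ok - 7]
38. n19.fin = "pq"  [terminal]
39. n18.lim = 18  [C.live + 1]
40. n0.wid = 22  [B.ok + 16]
41. n0.cnt = true  [C.lim > 17]
42. n0.off = false  [S.ok > 24]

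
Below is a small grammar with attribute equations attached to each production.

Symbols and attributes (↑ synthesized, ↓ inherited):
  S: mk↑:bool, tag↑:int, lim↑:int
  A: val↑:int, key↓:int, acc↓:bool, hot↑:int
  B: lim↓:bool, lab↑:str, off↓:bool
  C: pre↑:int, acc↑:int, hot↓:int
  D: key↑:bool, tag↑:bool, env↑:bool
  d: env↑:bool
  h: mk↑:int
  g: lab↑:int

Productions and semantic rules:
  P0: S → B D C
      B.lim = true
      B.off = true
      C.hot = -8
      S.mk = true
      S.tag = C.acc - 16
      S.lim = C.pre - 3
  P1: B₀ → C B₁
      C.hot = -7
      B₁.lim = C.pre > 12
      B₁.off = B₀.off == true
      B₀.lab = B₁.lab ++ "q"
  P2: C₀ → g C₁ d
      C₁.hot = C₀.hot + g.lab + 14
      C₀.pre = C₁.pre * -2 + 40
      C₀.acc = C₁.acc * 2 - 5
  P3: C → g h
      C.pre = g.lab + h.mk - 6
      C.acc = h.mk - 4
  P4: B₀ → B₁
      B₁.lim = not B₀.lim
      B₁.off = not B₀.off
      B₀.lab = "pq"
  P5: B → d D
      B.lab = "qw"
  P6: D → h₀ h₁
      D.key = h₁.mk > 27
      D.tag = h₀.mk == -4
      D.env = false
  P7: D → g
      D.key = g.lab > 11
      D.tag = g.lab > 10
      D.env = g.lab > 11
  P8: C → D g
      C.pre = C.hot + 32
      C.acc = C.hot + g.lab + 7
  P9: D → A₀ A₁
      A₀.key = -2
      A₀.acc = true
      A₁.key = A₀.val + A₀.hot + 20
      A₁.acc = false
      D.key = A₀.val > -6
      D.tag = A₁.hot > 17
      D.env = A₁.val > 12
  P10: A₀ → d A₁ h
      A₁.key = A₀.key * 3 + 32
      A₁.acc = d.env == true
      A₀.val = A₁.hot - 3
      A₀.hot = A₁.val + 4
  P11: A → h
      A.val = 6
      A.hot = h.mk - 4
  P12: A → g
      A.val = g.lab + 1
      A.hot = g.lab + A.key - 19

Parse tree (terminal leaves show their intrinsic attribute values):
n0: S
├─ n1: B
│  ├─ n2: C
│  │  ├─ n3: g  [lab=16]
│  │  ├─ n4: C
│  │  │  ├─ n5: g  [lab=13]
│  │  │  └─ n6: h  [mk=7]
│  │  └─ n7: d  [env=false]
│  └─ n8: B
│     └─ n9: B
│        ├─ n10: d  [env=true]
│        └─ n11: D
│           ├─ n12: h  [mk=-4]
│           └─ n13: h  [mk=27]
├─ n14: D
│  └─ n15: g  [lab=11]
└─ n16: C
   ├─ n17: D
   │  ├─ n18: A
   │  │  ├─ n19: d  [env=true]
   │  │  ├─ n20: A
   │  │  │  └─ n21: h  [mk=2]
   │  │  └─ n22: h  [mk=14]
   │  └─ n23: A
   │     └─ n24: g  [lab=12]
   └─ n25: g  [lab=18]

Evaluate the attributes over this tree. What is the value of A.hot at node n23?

18

1. n1.lim = true  [true]
2. n1.off = true  [true]
3. n2.hot = -7  [-7]
4. n3.lab = 16  [terminal]
5. n4.hot = 23  [C₀.hot + g.lab + 14]
6. n5.lab = 13  [terminal]
7. n6.mk = 7  [terminal]
8. n4.pre = 14  [g.lab + h.mk - 6]
9. n4.acc = 3  [h.mk - 4]
10. n7.env = false  [terminal]
11. n2.pre = 12  [C₁.pre * -2 + 40]
12. n2.acc = 1  [C₁.acc * 2 - 5]
13. n8.lim = false  [C.pre > 12]
14. n8.off = true  [B₀.off == true]
15. n9.lim = true  [not B₀.lim]
16. n9.off = false  [not B₀.off]
17. n10.env = true  [terminal]
18. n12.mk = -4  [terminal]
19. n13.mk = 27  [terminal]
20. n11.key = false  [h₁.mk > 27]
21. n11.tag = true  [h₀.mk == -4]
22. n11.env = false  [false]
23. n9.lab = "qw"  ["qw"]
24. n8.lab = "pq"  ["pq"]
25. n1.lab = "pqq"  [B₁.lab ++ "q"]
26. n15.lab = 11  [terminal]
27. n14.key = false  [g.lab > 11]
28. n14.tag = true  [g.lab > 10]
29. n14.env = false  [g.lab > 11]
30. n16.hot = -8  [-8]
31. n18.key = -2  [-2]
32. n18.acc = true  [true]
33. n19.env = true  [terminal]
34. n20.key = 26  [A₀.key * 3 + 32]
35. n20.acc = true  [d.env == true]
36. n21.mk = 2  [terminal]
37. n20.val = 6  [6]
38. n20.hot = -2  [h.mk - 4]
39. n22.mk = 14  [terminal]
40. n18.val = -5  [A₁.hot - 3]
41. n18.hot = 10  [A₁.val + 4]
42. n23.key = 25  [A₀.val + A₀.hot + 20]
43. n23.acc = false  [false]
44. n24.lab = 12  [terminal]
45. n23.val = 13  [g.lab + 1]
46. n23.hot = 18  [g.lab + A.key - 19]
47. n17.key = true  [A₀.val > -6]
48. n17.tag = true  [A₁.hot > 17]
49. n17.env = true  [A₁.val > 12]
50. n25.lab = 18  [terminal]
51. n16.pre = 24  [C.hot + 32]
52. n16.acc = 17  [C.hot + g.lab + 7]
53. n0.mk = true  [true]
54. n0.tag = 1  [C.acc - 16]
55. n0.lim = 21  [C.pre - 3]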